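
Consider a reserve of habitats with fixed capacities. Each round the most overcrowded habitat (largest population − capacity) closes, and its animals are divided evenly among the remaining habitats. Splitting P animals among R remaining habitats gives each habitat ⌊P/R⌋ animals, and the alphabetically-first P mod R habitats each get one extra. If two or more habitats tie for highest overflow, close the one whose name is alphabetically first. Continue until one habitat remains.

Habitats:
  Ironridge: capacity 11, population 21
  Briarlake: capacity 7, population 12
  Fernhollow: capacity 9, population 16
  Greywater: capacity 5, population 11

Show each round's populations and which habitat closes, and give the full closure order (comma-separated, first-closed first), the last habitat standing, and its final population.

Round 1: Briarlake=12 Fernhollow=16 Greywater=11 Ironridge=21 → close Ironridge (overflow 10)
  21÷3 = 7 each, +1 to first 0
Round 2: Briarlake=19 Fernhollow=23 Greywater=18 → close Fernhollow (overflow 14)
  23÷2 = 11 each, +1 to first 1
Round 3: Briarlake=31 Greywater=29 → close Briarlake (overflow 24)
  31÷1 = 31 each, +1 to first 0

Closure order: Ironridge, Fernhollow, Briarlake
Last habitat: Greywater with 60 animals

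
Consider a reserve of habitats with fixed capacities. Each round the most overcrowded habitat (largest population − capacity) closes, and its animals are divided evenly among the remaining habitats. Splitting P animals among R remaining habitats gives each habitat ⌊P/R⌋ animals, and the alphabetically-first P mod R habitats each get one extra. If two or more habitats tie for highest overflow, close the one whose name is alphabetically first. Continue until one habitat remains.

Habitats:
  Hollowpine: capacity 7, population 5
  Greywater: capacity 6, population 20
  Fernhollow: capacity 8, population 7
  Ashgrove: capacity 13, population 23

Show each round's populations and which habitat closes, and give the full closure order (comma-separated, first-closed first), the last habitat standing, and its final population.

Round 1: Ashgrove=23 Fernhollow=7 Greywater=20 Hollowpine=5 → close Greywater (overflow 14)
  20÷3 = 6 each, +1 to first 2
Round 2: Ashgrove=30 Fernhollow=14 Hollowpine=11 → close Ashgrove (overflow 17)
  30÷2 = 15 each, +1 to first 0
Round 3: Fernhollow=29 Hollowpine=26 → close Fernhollow (overflow 21)
  29÷1 = 29 each, +1 to first 0

Closure order: Greywater, Ashgrove, Fernhollow
Last habitat: Hollowpine with 55 animals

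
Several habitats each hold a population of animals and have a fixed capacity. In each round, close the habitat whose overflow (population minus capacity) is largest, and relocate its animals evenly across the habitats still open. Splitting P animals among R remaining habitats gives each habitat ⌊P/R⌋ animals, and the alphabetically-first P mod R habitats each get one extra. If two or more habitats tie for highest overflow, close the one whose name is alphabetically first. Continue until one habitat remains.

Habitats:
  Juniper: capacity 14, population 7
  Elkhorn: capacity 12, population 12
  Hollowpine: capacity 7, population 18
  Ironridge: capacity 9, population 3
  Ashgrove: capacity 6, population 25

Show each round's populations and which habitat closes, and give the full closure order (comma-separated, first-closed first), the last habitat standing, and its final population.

Round 1: Ashgrove=25 Elkhorn=12 Hollowpine=18 Ironridge=3 Juniper=7 → close Ashgrove (overflow 19)
  25÷4 = 6 each, +1 to first 1
Round 2: Elkhorn=19 Hollowpine=24 Ironridge=9 Juniper=13 → close Hollowpine (overflow 17)
  24÷3 = 8 each, +1 to first 0
Round 3: Elkhorn=27 Ironridge=17 Juniper=21 → close Elkhorn (overflow 15)
  27÷2 = 13 each, +1 to first 1
Round 4: Ironridge=31 Juniper=34 → close Ironridge (overflow 22)
  31÷1 = 31 each, +1 to first 0

Closure order: Ashgrove, Hollowpine, Elkhorn, Ironridge
Last habitat: Juniper with 65 animals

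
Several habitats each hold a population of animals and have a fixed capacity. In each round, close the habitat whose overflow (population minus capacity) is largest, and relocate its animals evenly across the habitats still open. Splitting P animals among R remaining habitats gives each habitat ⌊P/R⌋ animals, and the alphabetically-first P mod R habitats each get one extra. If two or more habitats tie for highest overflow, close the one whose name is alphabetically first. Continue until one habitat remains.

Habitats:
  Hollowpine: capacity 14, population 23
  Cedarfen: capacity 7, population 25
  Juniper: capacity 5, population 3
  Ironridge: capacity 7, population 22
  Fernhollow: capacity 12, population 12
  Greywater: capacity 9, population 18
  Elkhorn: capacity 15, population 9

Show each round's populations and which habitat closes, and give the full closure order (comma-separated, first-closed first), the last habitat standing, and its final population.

Round 1: Cedarfen=25 Elkhorn=9 Fernhollow=12 Greywater=18 Hollowpine=23 Ironridge=22 Juniper=3 → close Cedarfen (overflow 18)
  25÷6 = 4 each, +1 to first 1
Round 2: Elkhorn=14 Fernhollow=16 Greywater=22 Hollowpine=27 Ironridge=26 Juniper=7 → close Ironridge (overflow 19)
  26÷5 = 5 each, +1 to first 1
Round 3: Elkhorn=20 Fernhollow=21 Greywater=27 Hollowpine=32 Juniper=12 → close Greywater (overflow 18)
  27÷4 = 6 each, +1 to first 3
Round 4: Elkhorn=27 Fernhollow=28 Hollowpine=39 Juniper=18 → close Hollowpine (overflow 25)
  39÷3 = 13 each, +1 to first 0
Round 5: Elkhorn=40 Fernhollow=41 Juniper=31 → close Fernhollow (overflow 29)
  41÷2 = 20 each, +1 to first 1
Round 6: Elkhorn=61 Juniper=51 → close Elkhorn (overflow 46)
  61÷1 = 61 each, +1 to first 0

Closure order: Cedarfen, Ironridge, Greywater, Hollowpine, Fernhollow, Elkhorn
Last habitat: Juniper with 112 animals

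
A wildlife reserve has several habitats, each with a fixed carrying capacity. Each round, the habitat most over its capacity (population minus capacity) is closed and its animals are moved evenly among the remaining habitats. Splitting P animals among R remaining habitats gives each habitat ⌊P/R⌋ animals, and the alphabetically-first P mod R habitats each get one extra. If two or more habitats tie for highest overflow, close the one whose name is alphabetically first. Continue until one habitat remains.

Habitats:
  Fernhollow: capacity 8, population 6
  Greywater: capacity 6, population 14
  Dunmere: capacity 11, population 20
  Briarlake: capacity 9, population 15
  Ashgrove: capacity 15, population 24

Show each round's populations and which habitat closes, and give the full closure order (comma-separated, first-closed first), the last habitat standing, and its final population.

Round 1: Ashgrove=24 Briarlake=15 Dunmere=20 Fernhollow=6 Greywater=14 → close Ashgrove (overflow 9)
  24÷4 = 6 each, +1 to first 0
Round 2: Briarlake=21 Dunmere=26 Fernhollow=12 Greywater=20 → close Dunmere (overflow 15)
  26÷3 = 8 each, +1 to first 2
Round 3: Briarlake=30 Fernhollow=21 Greywater=28 → close Greywater (overflow 22)
  28÷2 = 14 each, +1 to first 0
Round 4: Briarlake=44 Fernhollow=35 → close Briarlake (overflow 35)
  44÷1 = 44 each, +1 to first 0

Closure order: Ashgrove, Dunmere, Greywater, Briarlake
Last habitat: Fernhollow with 79 animals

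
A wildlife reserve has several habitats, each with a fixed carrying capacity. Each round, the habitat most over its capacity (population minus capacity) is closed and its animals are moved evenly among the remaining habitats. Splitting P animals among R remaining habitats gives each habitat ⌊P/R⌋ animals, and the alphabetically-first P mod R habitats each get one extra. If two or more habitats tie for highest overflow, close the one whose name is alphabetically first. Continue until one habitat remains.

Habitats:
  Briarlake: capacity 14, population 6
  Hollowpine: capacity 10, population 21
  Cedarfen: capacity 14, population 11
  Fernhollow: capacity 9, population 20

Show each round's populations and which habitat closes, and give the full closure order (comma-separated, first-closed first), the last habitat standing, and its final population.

Closure order: Fernhollow, Hollowpine, Cedarfen
Last habitat: Briarlake with 58 animals

Round 1: Briarlake=6 Cedarfen=11 Fernhollow=20 Hollowpine=21 → close Fernhollow (overflow 11)
  20÷3 = 6 each, +1 to first 2
Round 2: Briarlake=13 Cedarfen=18 Hollowpine=27 → close Hollowpine (overflow 17)
  27÷2 = 13 each, +1 to first 1
Round 3: Briarlake=27 Cedarfen=31 → close Cedarfen (overflow 17)
  31÷1 = 31 each, +1 to first 0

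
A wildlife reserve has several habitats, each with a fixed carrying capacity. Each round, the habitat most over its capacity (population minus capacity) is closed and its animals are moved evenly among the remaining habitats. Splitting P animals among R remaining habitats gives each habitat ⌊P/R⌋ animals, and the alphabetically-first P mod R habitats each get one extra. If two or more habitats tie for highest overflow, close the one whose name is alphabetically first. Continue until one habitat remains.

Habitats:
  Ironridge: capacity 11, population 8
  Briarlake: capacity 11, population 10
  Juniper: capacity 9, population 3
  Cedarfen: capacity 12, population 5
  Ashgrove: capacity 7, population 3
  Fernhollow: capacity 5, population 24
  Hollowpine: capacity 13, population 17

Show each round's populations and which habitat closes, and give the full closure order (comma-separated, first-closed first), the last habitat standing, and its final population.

Closure order: Fernhollow, Hollowpine, Briarlake, Ashgrove, Ironridge, Cedarfen
Last habitat: Juniper with 70 animals

Round 1: Ashgrove=3 Briarlake=10 Cedarfen=5 Fernhollow=24 Hollowpine=17 Ironridge=8 Juniper=3 → close Fernhollow (overflow 19)
  24÷6 = 4 each, +1 to first 0
Round 2: Ashgrove=7 Briarlake=14 Cedarfen=9 Hollowpine=21 Ironridge=12 Juniper=7 → close Hollowpine (overflow 8)
  21÷5 = 4 each, +1 to first 1
Round 3: Ashgrove=12 Briarlake=18 Cedarfen=13 Ironridge=16 Juniper=11 → close Briarlake (overflow 7)
  18÷4 = 4 each, +1 to first 2
Round 4: Ashgrove=17 Cedarfen=18 Ironridge=20 Juniper=15 → close Ashgrove (overflow 10)
  17÷3 = 5 each, +1 to first 2
Round 5: Cedarfen=24 Ironridge=26 Juniper=20 → close Ironridge (overflow 15)
  26÷2 = 13 each, +1 to first 0
Round 6: Cedarfen=37 Juniper=33 → close Cedarfen (overflow 25)
  37÷1 = 37 each, +1 to first 0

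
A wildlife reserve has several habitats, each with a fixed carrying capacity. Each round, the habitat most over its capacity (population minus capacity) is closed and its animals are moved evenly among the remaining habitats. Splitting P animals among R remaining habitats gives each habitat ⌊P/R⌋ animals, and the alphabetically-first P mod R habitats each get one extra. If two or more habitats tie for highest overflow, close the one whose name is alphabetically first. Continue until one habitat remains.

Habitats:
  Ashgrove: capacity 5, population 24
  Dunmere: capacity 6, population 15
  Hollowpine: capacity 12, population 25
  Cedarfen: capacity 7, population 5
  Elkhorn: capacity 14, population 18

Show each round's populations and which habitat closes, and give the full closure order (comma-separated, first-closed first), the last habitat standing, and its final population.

Closure order: Ashgrove, Hollowpine, Dunmere, Elkhorn
Last habitat: Cedarfen with 87 animals

Round 1: Ashgrove=24 Cedarfen=5 Dunmere=15 Elkhorn=18 Hollowpine=25 → close Ashgrove (overflow 19)
  24÷4 = 6 each, +1 to first 0
Round 2: Cedarfen=11 Dunmere=21 Elkhorn=24 Hollowpine=31 → close Hollowpine (overflow 19)
  31÷3 = 10 each, +1 to first 1
Round 3: Cedarfen=22 Dunmere=31 Elkhorn=34 → close Dunmere (overflow 25)
  31÷2 = 15 each, +1 to first 1
Round 4: Cedarfen=38 Elkhorn=49 → close Elkhorn (overflow 35)
  49÷1 = 49 each, +1 to first 0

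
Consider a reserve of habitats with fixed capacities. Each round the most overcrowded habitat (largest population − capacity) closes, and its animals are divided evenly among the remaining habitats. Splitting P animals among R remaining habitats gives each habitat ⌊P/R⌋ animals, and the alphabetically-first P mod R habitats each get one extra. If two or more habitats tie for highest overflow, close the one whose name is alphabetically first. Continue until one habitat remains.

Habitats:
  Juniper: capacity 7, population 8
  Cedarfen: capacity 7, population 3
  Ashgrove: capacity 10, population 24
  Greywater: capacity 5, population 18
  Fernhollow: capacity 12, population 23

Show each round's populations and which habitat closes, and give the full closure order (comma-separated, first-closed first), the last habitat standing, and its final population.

Round 1: Ashgrove=24 Cedarfen=3 Fernhollow=23 Greywater=18 Juniper=8 → close Ashgrove (overflow 14)
  24÷4 = 6 each, +1 to first 0
Round 2: Cedarfen=9 Fernhollow=29 Greywater=24 Juniper=14 → close Greywater (overflow 19)
  24÷3 = 8 each, +1 to first 0
Round 3: Cedarfen=17 Fernhollow=37 Juniper=22 → close Fernhollow (overflow 25)
  37÷2 = 18 each, +1 to first 1
Round 4: Cedarfen=36 Juniper=40 → close Juniper (overflow 33)
  40÷1 = 40 each, +1 to first 0

Closure order: Ashgrove, Greywater, Fernhollow, Juniper
Last habitat: Cedarfen with 76 animals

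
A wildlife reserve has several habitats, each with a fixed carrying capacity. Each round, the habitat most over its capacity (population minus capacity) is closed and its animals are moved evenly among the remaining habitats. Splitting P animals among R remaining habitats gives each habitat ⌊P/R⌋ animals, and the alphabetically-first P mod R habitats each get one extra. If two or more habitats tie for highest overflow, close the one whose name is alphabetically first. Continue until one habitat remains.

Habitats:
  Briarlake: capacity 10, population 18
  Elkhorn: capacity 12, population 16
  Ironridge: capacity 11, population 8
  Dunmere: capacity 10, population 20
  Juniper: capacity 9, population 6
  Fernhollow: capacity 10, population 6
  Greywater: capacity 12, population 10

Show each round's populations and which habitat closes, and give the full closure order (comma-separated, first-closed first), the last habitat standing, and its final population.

Round 1: Briarlake=18 Dunmere=20 Elkhorn=16 Fernhollow=6 Greywater=10 Ironridge=8 Juniper=6 → close Dunmere (overflow 10)
  20÷6 = 3 each, +1 to first 2
Round 2: Briarlake=22 Elkhorn=20 Fernhollow=9 Greywater=13 Ironridge=11 Juniper=9 → close Briarlake (overflow 12)
  22÷5 = 4 each, +1 to first 2
Round 3: Elkhorn=25 Fernhollow=14 Greywater=17 Ironridge=15 Juniper=13 → close Elkhorn (overflow 13)
  25÷4 = 6 each, +1 to first 1
Round 4: Fernhollow=21 Greywater=23 Ironridge=21 Juniper=19 → close Fernhollow (overflow 11)
  21÷3 = 7 each, +1 to first 0
Round 5: Greywater=30 Ironridge=28 Juniper=26 → close Greywater (overflow 18)
  30÷2 = 15 each, +1 to first 0
Round 6: Ironridge=43 Juniper=41 → close Ironridge (overflow 32)
  43÷1 = 43 each, +1 to first 0

Closure order: Dunmere, Briarlake, Elkhorn, Fernhollow, Greywater, Ironridge
Last habitat: Juniper with 84 animals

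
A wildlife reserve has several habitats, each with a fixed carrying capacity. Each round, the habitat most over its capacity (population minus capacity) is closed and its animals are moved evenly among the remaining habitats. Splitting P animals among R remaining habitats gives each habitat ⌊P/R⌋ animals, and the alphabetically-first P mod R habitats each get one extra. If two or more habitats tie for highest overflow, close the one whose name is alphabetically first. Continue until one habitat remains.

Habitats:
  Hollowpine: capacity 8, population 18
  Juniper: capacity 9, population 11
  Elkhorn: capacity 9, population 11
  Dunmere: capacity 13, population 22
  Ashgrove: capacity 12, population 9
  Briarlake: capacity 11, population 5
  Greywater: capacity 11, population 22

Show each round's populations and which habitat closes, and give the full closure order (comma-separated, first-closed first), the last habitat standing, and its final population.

Closure order: Greywater, Dunmere, Hollowpine, Elkhorn, Juniper, Ashgrove
Last habitat: Briarlake with 98 animals

Round 1: Ashgrove=9 Briarlake=5 Dunmere=22 Elkhorn=11 Greywater=22 Hollowpine=18 Juniper=11 → close Greywater (overflow 11)
  22÷6 = 3 each, +1 to first 4
Round 2: Ashgrove=13 Briarlake=9 Dunmere=26 Elkhorn=15 Hollowpine=21 Juniper=14 → close Dunmere (overflow 13)
  26÷5 = 5 each, +1 to first 1
Round 3: Ashgrove=19 Briarlake=14 Elkhorn=20 Hollowpine=26 Juniper=19 → close Hollowpine (overflow 18)
  26÷4 = 6 each, +1 to first 2
Round 4: Ashgrove=26 Briarlake=21 Elkhorn=26 Juniper=25 → close Elkhorn (overflow 17)
  26÷3 = 8 each, +1 to first 2
Round 5: Ashgrove=35 Briarlake=30 Juniper=33 → close Juniper (overflow 24)
  33÷2 = 16 each, +1 to first 1
Round 6: Ashgrove=52 Briarlake=46 → close Ashgrove (overflow 40)
  52÷1 = 52 each, +1 to first 0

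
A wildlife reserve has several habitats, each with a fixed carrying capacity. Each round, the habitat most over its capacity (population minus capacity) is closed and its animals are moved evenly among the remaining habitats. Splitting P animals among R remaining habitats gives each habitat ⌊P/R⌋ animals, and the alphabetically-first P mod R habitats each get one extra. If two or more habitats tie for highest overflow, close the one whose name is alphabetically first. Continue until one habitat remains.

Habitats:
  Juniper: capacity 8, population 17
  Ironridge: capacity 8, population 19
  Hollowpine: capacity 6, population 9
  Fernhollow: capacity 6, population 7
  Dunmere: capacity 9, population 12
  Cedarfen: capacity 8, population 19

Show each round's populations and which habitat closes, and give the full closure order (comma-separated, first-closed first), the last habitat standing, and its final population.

Round 1: Cedarfen=19 Dunmere=12 Fernhollow=7 Hollowpine=9 Ironridge=19 Juniper=17 → close Cedarfen (overflow 11)
  19÷5 = 3 each, +1 to first 4
Round 2: Dunmere=16 Fernhollow=11 Hollowpine=13 Ironridge=23 Juniper=20 → close Ironridge (overflow 15)
  23÷4 = 5 each, +1 to first 3
Round 3: Dunmere=22 Fernhollow=17 Hollowpine=19 Juniper=25 → close Juniper (overflow 17)
  25÷3 = 8 each, +1 to first 1
Round 4: Dunmere=31 Fernhollow=25 Hollowpine=27 → close Dunmere (overflow 22)
  31÷2 = 15 each, +1 to first 1
Round 5: Fernhollow=41 Hollowpine=42 → close Hollowpine (overflow 36)
  42÷1 = 42 each, +1 to first 0

Closure order: Cedarfen, Ironridge, Juniper, Dunmere, Hollowpine
Last habitat: Fernhollow with 83 animals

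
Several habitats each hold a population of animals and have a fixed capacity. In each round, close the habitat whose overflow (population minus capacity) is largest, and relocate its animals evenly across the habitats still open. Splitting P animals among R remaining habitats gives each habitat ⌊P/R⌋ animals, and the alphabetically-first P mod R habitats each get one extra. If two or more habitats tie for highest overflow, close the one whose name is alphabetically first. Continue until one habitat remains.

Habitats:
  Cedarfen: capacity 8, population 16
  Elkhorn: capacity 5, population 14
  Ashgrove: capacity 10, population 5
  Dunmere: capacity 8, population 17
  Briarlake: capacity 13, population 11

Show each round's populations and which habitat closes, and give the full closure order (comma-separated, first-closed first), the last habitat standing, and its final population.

Closure order: Dunmere, Elkhorn, Cedarfen, Briarlake
Last habitat: Ashgrove with 63 animals

Round 1: Ashgrove=5 Briarlake=11 Cedarfen=16 Dunmere=17 Elkhorn=14 → close Dunmere (overflow 9)
  17÷4 = 4 each, +1 to first 1
Round 2: Ashgrove=10 Briarlake=15 Cedarfen=20 Elkhorn=18 → close Elkhorn (overflow 13)
  18÷3 = 6 each, +1 to first 0
Round 3: Ashgrove=16 Briarlake=21 Cedarfen=26 → close Cedarfen (overflow 18)
  26÷2 = 13 each, +1 to first 0
Round 4: Ashgrove=29 Briarlake=34 → close Briarlake (overflow 21)
  34÷1 = 34 each, +1 to first 0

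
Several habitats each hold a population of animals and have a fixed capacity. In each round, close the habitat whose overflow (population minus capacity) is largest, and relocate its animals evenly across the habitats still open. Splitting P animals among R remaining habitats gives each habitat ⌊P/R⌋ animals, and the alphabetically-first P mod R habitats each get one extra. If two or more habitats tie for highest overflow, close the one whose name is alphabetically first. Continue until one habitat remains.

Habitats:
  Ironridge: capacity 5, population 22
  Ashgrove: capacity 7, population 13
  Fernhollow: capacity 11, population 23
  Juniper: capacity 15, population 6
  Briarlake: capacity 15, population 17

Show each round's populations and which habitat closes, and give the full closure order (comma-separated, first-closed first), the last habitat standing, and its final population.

Closure order: Ironridge, Fernhollow, Ashgrove, Briarlake
Last habitat: Juniper with 81 animals

Round 1: Ashgrove=13 Briarlake=17 Fernhollow=23 Ironridge=22 Juniper=6 → close Ironridge (overflow 17)
  22÷4 = 5 each, +1 to first 2
Round 2: Ashgrove=19 Briarlake=23 Fernhollow=28 Juniper=11 → close Fernhollow (overflow 17)
  28÷3 = 9 each, +1 to first 1
Round 3: Ashgrove=29 Briarlake=32 Juniper=20 → close Ashgrove (overflow 22)
  29÷2 = 14 each, +1 to first 1
Round 4: Briarlake=47 Juniper=34 → close Briarlake (overflow 32)
  47÷1 = 47 each, +1 to first 0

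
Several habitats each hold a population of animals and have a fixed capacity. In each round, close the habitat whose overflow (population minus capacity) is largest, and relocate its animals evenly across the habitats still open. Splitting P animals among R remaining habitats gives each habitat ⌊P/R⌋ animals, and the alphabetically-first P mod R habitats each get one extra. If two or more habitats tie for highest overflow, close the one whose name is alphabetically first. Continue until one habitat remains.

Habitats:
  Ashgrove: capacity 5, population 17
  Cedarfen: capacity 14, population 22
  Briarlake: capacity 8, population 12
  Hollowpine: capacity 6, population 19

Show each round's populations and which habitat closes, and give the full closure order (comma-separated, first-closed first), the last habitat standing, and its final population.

Closure order: Hollowpine, Ashgrove, Cedarfen
Last habitat: Briarlake with 70 animals

Round 1: Ashgrove=17 Briarlake=12 Cedarfen=22 Hollowpine=19 → close Hollowpine (overflow 13)
  19÷3 = 6 each, +1 to first 1
Round 2: Ashgrove=24 Briarlake=18 Cedarfen=28 → close Ashgrove (overflow 19)
  24÷2 = 12 each, +1 to first 0
Round 3: Briarlake=30 Cedarfen=40 → close Cedarfen (overflow 26)
  40÷1 = 40 each, +1 to first 0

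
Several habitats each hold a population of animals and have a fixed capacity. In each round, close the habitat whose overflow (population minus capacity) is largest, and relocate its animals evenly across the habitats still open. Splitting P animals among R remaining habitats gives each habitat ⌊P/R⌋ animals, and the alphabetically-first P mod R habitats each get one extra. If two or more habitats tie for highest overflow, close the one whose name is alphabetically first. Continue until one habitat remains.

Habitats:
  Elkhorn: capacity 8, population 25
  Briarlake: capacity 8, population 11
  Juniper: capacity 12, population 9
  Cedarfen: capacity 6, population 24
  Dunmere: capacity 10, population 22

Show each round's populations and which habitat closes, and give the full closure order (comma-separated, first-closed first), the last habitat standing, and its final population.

Round 1: Briarlake=11 Cedarfen=24 Dunmere=22 Elkhorn=25 Juniper=9 → close Cedarfen (overflow 18)
  24÷4 = 6 each, +1 to first 0
Round 2: Briarlake=17 Dunmere=28 Elkhorn=31 Juniper=15 → close Elkhorn (overflow 23)
  31÷3 = 10 each, +1 to first 1
Round 3: Briarlake=28 Dunmere=38 Juniper=25 → close Dunmere (overflow 28)
  38÷2 = 19 each, +1 to first 0
Round 4: Briarlake=47 Juniper=44 → close Briarlake (overflow 39)
  47÷1 = 47 each, +1 to first 0

Closure order: Cedarfen, Elkhorn, Dunmere, Briarlake
Last habitat: Juniper with 91 animals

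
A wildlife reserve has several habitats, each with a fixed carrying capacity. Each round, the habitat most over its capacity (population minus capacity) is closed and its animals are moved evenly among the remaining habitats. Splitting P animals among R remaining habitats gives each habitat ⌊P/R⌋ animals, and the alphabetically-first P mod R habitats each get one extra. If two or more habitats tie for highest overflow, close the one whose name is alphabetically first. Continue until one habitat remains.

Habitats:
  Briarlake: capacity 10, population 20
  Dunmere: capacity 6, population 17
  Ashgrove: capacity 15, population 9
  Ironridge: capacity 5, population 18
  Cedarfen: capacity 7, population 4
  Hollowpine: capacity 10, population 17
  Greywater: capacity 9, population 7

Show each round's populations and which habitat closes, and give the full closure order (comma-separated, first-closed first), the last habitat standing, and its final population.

Closure order: Ironridge, Dunmere, Briarlake, Hollowpine, Greywater, Cedarfen
Last habitat: Ashgrove with 92 animals

Round 1: Ashgrove=9 Briarlake=20 Cedarfen=4 Dunmere=17 Greywater=7 Hollowpine=17 Ironridge=18 → close Ironridge (overflow 13)
  18÷6 = 3 each, +1 to first 0
Round 2: Ashgrove=12 Briarlake=23 Cedarfen=7 Dunmere=20 Greywater=10 Hollowpine=20 → close Dunmere (overflow 14)
  20÷5 = 4 each, +1 to first 0
Round 3: Ashgrove=16 Briarlake=27 Cedarfen=11 Greywater=14 Hollowpine=24 → close Briarlake (overflow 17)
  27÷4 = 6 each, +1 to first 3
Round 4: Ashgrove=23 Cedarfen=18 Greywater=21 Hollowpine=30 → close Hollowpine (overflow 20)
  30÷3 = 10 each, +1 to first 0
Round 5: Ashgrove=33 Cedarfen=28 Greywater=31 → close Greywater (overflow 22)
  31÷2 = 15 each, +1 to first 1
Round 6: Ashgrove=49 Cedarfen=43 → close Cedarfen (overflow 36)
  43÷1 = 43 each, +1 to first 0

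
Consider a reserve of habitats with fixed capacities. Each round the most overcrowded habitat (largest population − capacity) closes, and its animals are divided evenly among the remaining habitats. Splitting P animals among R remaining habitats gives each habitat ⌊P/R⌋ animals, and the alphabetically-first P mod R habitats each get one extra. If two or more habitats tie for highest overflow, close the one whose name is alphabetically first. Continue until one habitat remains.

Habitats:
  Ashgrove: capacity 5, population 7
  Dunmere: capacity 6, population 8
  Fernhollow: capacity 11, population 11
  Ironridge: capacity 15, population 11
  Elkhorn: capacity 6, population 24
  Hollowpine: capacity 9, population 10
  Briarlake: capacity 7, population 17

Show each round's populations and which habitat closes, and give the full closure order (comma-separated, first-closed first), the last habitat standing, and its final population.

Round 1: Ashgrove=7 Briarlake=17 Dunmere=8 Elkhorn=24 Fernhollow=11 Hollowpine=10 Ironridge=11 → close Elkhorn (overflow 18)
  24÷6 = 4 each, +1 to first 0
Round 2: Ashgrove=11 Briarlake=21 Dunmere=12 Fernhollow=15 Hollowpine=14 Ironridge=15 → close Briarlake (overflow 14)
  21÷5 = 4 each, +1 to first 1
Round 3: Ashgrove=16 Dunmere=16 Fernhollow=19 Hollowpine=18 Ironridge=19 → close Ashgrove (overflow 11)
  16÷4 = 4 each, +1 to first 0
Round 4: Dunmere=20 Fernhollow=23 Hollowpine=22 Ironridge=23 → close Dunmere (overflow 14)
  20÷3 = 6 each, +1 to first 2
Round 5: Fernhollow=30 Hollowpine=29 Ironridge=29 → close Hollowpine (overflow 20)
  29÷2 = 14 each, +1 to first 1
Round 6: Fernhollow=45 Ironridge=43 → close Fernhollow (overflow 34)
  45÷1 = 45 each, +1 to first 0

Closure order: Elkhorn, Briarlake, Ashgrove, Dunmere, Hollowpine, Fernhollow
Last habitat: Ironridge with 88 animals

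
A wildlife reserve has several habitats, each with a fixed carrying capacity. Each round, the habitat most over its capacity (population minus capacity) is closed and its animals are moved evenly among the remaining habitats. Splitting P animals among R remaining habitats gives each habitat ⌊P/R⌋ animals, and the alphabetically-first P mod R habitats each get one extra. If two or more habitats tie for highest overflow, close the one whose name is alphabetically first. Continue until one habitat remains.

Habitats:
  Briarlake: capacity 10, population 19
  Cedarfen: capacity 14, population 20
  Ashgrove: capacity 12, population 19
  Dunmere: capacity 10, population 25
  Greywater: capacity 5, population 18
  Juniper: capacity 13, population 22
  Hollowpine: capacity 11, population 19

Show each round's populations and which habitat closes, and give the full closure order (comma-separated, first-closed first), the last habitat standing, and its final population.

Closure order: Dunmere, Greywater, Briarlake, Ashgrove, Juniper, Hollowpine
Last habitat: Cedarfen with 142 animals

Round 1: Ashgrove=19 Briarlake=19 Cedarfen=20 Dunmere=25 Greywater=18 Hollowpine=19 Juniper=22 → close Dunmere (overflow 15)
  25÷6 = 4 each, +1 to first 1
Round 2: Ashgrove=24 Briarlake=23 Cedarfen=24 Greywater=22 Hollowpine=23 Juniper=26 → close Greywater (overflow 17)
  22÷5 = 4 each, +1 to first 2
Round 3: Ashgrove=29 Briarlake=28 Cedarfen=28 Hollowpine=27 Juniper=30 → close Briarlake (overflow 18)
  28÷4 = 7 each, +1 to first 0
Round 4: Ashgrove=36 Cedarfen=35 Hollowpine=34 Juniper=37 → close Ashgrove (overflow 24)
  36÷3 = 12 each, +1 to first 0
Round 5: Cedarfen=47 Hollowpine=46 Juniper=49 → close Juniper (overflow 36)
  49÷2 = 24 each, +1 to first 1
Round 6: Cedarfen=72 Hollowpine=70 → close Hollowpine (overflow 59)
  70÷1 = 70 each, +1 to first 0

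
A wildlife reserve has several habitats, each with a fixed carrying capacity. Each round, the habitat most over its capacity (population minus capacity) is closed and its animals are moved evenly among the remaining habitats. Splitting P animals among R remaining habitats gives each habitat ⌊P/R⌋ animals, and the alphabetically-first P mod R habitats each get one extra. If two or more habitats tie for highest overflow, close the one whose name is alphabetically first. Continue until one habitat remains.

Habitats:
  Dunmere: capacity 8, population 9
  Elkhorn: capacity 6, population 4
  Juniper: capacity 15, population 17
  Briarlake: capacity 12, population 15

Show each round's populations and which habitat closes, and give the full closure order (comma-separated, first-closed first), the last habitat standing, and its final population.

Round 1: Briarlake=15 Dunmere=9 Elkhorn=4 Juniper=17 → close Briarlake (overflow 3)
  15÷3 = 5 each, +1 to first 0
Round 2: Dunmere=14 Elkhorn=9 Juniper=22 → close Juniper (overflow 7)
  22÷2 = 11 each, +1 to first 0
Round 3: Dunmere=25 Elkhorn=20 → close Dunmere (overflow 17)
  25÷1 = 25 each, +1 to first 0

Closure order: Briarlake, Juniper, Dunmere
Last habitat: Elkhorn with 45 animals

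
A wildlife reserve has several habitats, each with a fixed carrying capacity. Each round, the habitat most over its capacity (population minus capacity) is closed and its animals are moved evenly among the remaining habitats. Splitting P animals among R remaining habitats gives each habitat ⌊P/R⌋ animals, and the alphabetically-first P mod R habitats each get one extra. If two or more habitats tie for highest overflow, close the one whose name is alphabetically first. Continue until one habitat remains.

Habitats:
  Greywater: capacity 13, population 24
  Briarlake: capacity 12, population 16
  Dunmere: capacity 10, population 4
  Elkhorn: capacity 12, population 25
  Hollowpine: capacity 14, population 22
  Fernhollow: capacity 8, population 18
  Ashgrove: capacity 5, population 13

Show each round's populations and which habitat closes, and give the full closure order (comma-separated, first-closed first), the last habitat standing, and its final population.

Round 1: Ashgrove=13 Briarlake=16 Dunmere=4 Elkhorn=25 Fernhollow=18 Greywater=24 Hollowpine=22 → close Elkhorn (overflow 13)
  25÷6 = 4 each, +1 to first 1
Round 2: Ashgrove=18 Briarlake=20 Dunmere=8 Fernhollow=22 Greywater=28 Hollowpine=26 → close Greywater (overflow 15)
  28÷5 = 5 each, +1 to first 3
Round 3: Ashgrove=24 Briarlake=26 Dunmere=14 Fernhollow=27 Hollowpine=31 → close Ashgrove (overflow 19)
  24÷4 = 6 each, +1 to first 0
Round 4: Briarlake=32 Dunmere=20 Fernhollow=33 Hollowpine=37 → close Fernhollow (overflow 25)
  33÷3 = 11 each, +1 to first 0
Round 5: Briarlake=43 Dunmere=31 Hollowpine=48 → close Hollowpine (overflow 34)
  48÷2 = 24 each, +1 to first 0
Round 6: Briarlake=67 Dunmere=55 → close Briarlake (overflow 55)
  67÷1 = 67 each, +1 to first 0

Closure order: Elkhorn, Greywater, Ashgrove, Fernhollow, Hollowpine, Briarlake
Last habitat: Dunmere with 122 animals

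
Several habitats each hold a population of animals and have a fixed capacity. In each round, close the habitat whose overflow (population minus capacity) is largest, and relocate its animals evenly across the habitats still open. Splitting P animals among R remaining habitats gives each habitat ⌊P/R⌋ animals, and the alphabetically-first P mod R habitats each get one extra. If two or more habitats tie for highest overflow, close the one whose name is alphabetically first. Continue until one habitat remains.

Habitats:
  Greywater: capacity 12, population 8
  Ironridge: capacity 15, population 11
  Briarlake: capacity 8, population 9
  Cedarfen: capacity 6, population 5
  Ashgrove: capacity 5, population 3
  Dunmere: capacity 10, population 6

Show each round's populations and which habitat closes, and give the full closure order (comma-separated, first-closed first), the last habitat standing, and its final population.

Round 1: Ashgrove=3 Briarlake=9 Cedarfen=5 Dunmere=6 Greywater=8 Ironridge=11 → close Briarlake (overflow 1)
  9÷5 = 1 each, +1 to first 4
Round 2: Ashgrove=5 Cedarfen=7 Dunmere=8 Greywater=10 Ironridge=12 → close Cedarfen (overflow 1)
  7÷4 = 1 each, +1 to first 3
Round 3: Ashgrove=7 Dunmere=10 Greywater=12 Ironridge=13 → close Ashgrove (overflow 2)
  7÷3 = 2 each, +1 to first 1
Round 4: Dunmere=13 Greywater=14 Ironridge=15 → close Dunmere (overflow 3)
  13÷2 = 6 each, +1 to first 1
Round 5: Greywater=21 Ironridge=21 → close Greywater (overflow 9)
  21÷1 = 21 each, +1 to first 0

Closure order: Briarlake, Cedarfen, Ashgrove, Dunmere, Greywater
Last habitat: Ironridge with 42 animals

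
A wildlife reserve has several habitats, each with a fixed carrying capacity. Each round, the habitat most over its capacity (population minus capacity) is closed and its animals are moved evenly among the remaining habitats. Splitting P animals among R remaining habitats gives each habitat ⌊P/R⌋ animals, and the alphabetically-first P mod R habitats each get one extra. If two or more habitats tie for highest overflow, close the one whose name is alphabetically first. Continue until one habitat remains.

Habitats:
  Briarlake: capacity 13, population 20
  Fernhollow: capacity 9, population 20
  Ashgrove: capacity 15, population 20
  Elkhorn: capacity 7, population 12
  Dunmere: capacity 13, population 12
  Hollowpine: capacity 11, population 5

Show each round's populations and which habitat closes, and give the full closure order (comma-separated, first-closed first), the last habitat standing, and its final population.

Closure order: Fernhollow, Briarlake, Ashgrove, Elkhorn, Dunmere
Last habitat: Hollowpine with 89 animals

Round 1: Ashgrove=20 Briarlake=20 Dunmere=12 Elkhorn=12 Fernhollow=20 Hollowpine=5 → close Fernhollow (overflow 11)
  20÷5 = 4 each, +1 to first 0
Round 2: Ashgrove=24 Briarlake=24 Dunmere=16 Elkhorn=16 Hollowpine=9 → close Briarlake (overflow 11)
  24÷4 = 6 each, +1 to first 0
Round 3: Ashgrove=30 Dunmere=22 Elkhorn=22 Hollowpine=15 → close Ashgrove (overflow 15)
  30÷3 = 10 each, +1 to first 0
Round 4: Dunmere=32 Elkhorn=32 Hollowpine=25 → close Elkhorn (overflow 25)
  32÷2 = 16 each, +1 to first 0
Round 5: Dunmere=48 Hollowpine=41 → close Dunmere (overflow 35)
  48÷1 = 48 each, +1 to first 0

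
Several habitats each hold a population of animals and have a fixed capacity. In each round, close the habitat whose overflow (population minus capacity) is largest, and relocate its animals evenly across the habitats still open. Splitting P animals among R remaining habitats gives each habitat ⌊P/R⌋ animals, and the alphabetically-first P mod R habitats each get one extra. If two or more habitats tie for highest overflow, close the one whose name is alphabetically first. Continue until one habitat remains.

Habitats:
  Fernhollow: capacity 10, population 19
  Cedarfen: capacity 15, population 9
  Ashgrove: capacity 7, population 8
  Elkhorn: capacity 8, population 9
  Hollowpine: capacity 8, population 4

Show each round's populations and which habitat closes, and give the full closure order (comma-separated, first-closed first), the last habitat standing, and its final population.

Round 1: Ashgrove=8 Cedarfen=9 Elkhorn=9 Fernhollow=19 Hollowpine=4 → close Fernhollow (overflow 9)
  19÷4 = 4 each, +1 to first 3
Round 2: Ashgrove=13 Cedarfen=14 Elkhorn=14 Hollowpine=8 → close Ashgrove (overflow 6)
  13÷3 = 4 each, +1 to first 1
Round 3: Cedarfen=19 Elkhorn=18 Hollowpine=12 → close Elkhorn (overflow 10)
  18÷2 = 9 each, +1 to first 0
Round 4: Cedarfen=28 Hollowpine=21 → close Cedarfen (overflow 13)
  28÷1 = 28 each, +1 to first 0

Closure order: Fernhollow, Ashgrove, Elkhorn, Cedarfen
Last habitat: Hollowpine with 49 animals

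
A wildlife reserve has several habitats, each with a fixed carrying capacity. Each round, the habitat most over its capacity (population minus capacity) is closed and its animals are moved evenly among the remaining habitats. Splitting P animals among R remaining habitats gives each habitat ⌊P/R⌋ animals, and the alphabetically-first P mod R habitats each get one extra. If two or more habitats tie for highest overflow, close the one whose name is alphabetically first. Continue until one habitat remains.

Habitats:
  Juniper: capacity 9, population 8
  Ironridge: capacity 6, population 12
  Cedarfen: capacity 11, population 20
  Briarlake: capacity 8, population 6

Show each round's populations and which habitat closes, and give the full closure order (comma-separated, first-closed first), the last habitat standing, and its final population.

Round 1: Briarlake=6 Cedarfen=20 Ironridge=12 Juniper=8 → close Cedarfen (overflow 9)
  20÷3 = 6 each, +1 to first 2
Round 2: Briarlake=13 Ironridge=19 Juniper=14 → close Ironridge (overflow 13)
  19÷2 = 9 each, +1 to first 1
Round 3: Briarlake=23 Juniper=23 → close Briarlake (overflow 15)
  23÷1 = 23 each, +1 to first 0

Closure order: Cedarfen, Ironridge, Briarlake
Last habitat: Juniper with 46 animals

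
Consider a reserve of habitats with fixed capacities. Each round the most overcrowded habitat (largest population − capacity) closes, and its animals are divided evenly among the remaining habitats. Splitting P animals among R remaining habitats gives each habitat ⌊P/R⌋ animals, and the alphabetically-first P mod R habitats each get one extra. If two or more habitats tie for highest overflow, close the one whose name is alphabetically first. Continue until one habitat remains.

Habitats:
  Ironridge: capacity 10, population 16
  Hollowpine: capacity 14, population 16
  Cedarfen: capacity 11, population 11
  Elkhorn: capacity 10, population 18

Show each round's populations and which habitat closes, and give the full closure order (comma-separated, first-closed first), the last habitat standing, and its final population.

Closure order: Elkhorn, Ironridge, Hollowpine
Last habitat: Cedarfen with 61 animals

Round 1: Cedarfen=11 Elkhorn=18 Hollowpine=16 Ironridge=16 → close Elkhorn (overflow 8)
  18÷3 = 6 each, +1 to first 0
Round 2: Cedarfen=17 Hollowpine=22 Ironridge=22 → close Ironridge (overflow 12)
  22÷2 = 11 each, +1 to first 0
Round 3: Cedarfen=28 Hollowpine=33 → close Hollowpine (overflow 19)
  33÷1 = 33 each, +1 to first 0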